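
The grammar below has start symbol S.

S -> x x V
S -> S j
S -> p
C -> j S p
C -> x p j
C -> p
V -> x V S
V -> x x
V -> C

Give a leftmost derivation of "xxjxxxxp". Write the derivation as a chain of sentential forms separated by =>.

S=>xxV=>xxC=>xxjSp=>xxjxxVp=>xxjxxxxp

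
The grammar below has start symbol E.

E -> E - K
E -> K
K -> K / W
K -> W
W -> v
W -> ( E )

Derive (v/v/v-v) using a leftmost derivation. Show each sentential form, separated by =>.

E => K   [E -> K]
K => W   [K -> W]
W => (E)   [W -> ( E )]
(E) => (E-K)   [E -> E - K]
(E-K) => (K-K)   [E -> K]
(K-K) => (K/W-K)   [K -> K / W]
(K/W-K) => (K/W/W-K)   [K -> K / W]
(K/W/W-K) => (W/W/W-K)   [K -> W]
(W/W/W-K) => (v/W/W-K)   [W -> v]
(v/W/W-K) => (v/v/W-K)   [W -> v]
(v/v/W-K) => (v/v/v-K)   [W -> v]
(v/v/v-K) => (v/v/v-W)   [K -> W]
(v/v/v-W) => (v/v/v-v)   [W -> v]

E => K => W => (E) => (E-K) => (K-K) => (K/W-K) => (K/W/W-K) => (W/W/W-K) => (v/W/W-K) => (v/v/W-K) => (v/v/v-K) => (v/v/v-W) => (v/v/v-v)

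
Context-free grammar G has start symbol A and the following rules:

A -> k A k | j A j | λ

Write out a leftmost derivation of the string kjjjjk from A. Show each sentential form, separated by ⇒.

A ⇒ kAk   [A -> k A k]
kAk ⇒ kjAjk   [A -> j A j]
kjAjk ⇒ kjjAjjk   [A -> j A j]
kjjAjjk ⇒ kjjjjk   [A -> λ]

A⇒kAk⇒kjAjk⇒kjjAjjk⇒kjjjjk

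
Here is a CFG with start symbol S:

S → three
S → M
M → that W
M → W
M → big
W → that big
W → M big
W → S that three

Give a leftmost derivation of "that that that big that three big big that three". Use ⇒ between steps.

S ⇒ M ⇒ that W ⇒ that S that three ⇒ that M that three ⇒ that that W that three ⇒ that that M big that three ⇒ that that W big that three ⇒ that that M big big that three ⇒ that that that W big big that three ⇒ that that that S that three big big that three ⇒ that that that M that three big big that three ⇒ that that that big that three big big that three

S ⇒ M   [S → M]
M ⇒ that W   [M → that W]
that W ⇒ that S that three   [W → S that three]
that S that three ⇒ that M that three   [S → M]
that M that three ⇒ that that W that three   [M → that W]
that that W that three ⇒ that that M big that three   [W → M big]
that that M big that three ⇒ that that W big that three   [M → W]
that that W big that three ⇒ that that M big big that three   [W → M big]
that that M big big that three ⇒ that that that W big big that three   [M → that W]
that that that W big big that three ⇒ that that that S that three big big that three   [W → S that three]
that that that S that three big big that three ⇒ that that that M that three big big that three   [S → M]
that that that M that three big big that three ⇒ that that that big that three big big that three   [M → big]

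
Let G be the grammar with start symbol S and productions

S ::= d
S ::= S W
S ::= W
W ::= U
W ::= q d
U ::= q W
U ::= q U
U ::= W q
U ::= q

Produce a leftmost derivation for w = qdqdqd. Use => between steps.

S => SW => SWW => WWW => qdWW => qdqdW => qdqdqd

S => SW   [S ::= S W]
SW => SWW   [S ::= S W]
SWW => WWW   [S ::= W]
WWW => qdWW   [W ::= q d]
qdWW => qdqdW   [W ::= q d]
qdqdW => qdqdqd   [W ::= q d]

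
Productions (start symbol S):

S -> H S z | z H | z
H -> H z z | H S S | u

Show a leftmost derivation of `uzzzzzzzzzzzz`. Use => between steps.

S => HSz   [S -> H S z]
HSz => HzzSz   [H -> H z z]
HzzSz => HzzzzSz   [H -> H z z]
HzzzzSz => HSSzzzzSz   [H -> H S S]
HSSzzzzSz => HzzSSzzzzSz   [H -> H z z]
HzzSSzzzzSz => HSSzzSSzzzzSz   [H -> H S S]
HSSzzSSzzzzSz => uSSzzSSzzzzSz   [H -> u]
uSSzzSSzzzzSz => uzSzzSSzzzzSz   [S -> z]
uzSzzSSzzzzSz => uzzzzSSzzzzSz   [S -> z]
uzzzzSSzzzzSz => uzzzzzSzzzzSz   [S -> z]
uzzzzzSzzzzSz => uzzzzzzzzzzSz   [S -> z]
uzzzzzzzzzzSz => uzzzzzzzzzzzz   [S -> z]

S=>HSz=>HzzSz=>HzzzzSz=>HSSzzzzSz=>HzzSSzzzzSz=>HSSzzSSzzzzSz=>uSSzzSSzzzzSz=>uzSzzSSzzzzSz=>uzzzzSSzzzzSz=>uzzzzzSzzzzSz=>uzzzzzzzzzzSz=>uzzzzzzzzzzzz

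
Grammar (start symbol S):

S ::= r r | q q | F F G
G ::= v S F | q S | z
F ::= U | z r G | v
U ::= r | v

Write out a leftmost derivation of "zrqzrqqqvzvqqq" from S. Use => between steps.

S => FFG => zrGFG => zrqSFG => zrqFFGFG => zrqzrGFGFG => zrqzrqSFGFG => zrqzrqqqFGFG => zrqzrqqqUGFG => zrqzrqqqvGFG => zrqzrqqqvzFG => zrqzrqqqvzUG => zrqzrqqqvzvG => zrqzrqqqvzvqS => zrqzrqqqvzvqqq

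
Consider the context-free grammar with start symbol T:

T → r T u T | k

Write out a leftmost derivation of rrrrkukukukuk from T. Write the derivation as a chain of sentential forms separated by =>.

T=>rTuT=>rrTuTuT=>rrrTuTuTuT=>rrrrTuTuTuTuT=>rrrrkuTuTuTuT=>rrrrkukuTuTuT=>rrrrkukukuTuT=>rrrrkukukukuT=>rrrrkukukukuk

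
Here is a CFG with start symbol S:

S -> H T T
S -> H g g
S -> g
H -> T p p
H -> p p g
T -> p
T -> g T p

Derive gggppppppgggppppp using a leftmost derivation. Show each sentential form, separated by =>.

S => HTT => TppTT => gTpppTT => ggTppppTT => gggTpppppTT => gggppppppTT => gggppppppgTpT => gggppppppggTppT => gggppppppgggTpppT => gggppppppgggppppT => gggppppppgggppppp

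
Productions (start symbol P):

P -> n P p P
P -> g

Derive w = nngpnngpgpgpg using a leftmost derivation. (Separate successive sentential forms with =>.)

P => nPpP => nnPpPpP => nngpPpP => nngpnPpPpP => nngpnnPpPpPpP => nngpnngpPpPpP => nngpnngpgpPpP => nngpnngpgpgpP => nngpnngpgpgpg

P => nPpP   [P -> n P p P]
nPpP => nnPpPpP   [P -> n P p P]
nnPpPpP => nngpPpP   [P -> g]
nngpPpP => nngpnPpPpP   [P -> n P p P]
nngpnPpPpP => nngpnnPpPpPpP   [P -> n P p P]
nngpnnPpPpPpP => nngpnngpPpPpP   [P -> g]
nngpnngpPpPpP => nngpnngpgpPpP   [P -> g]
nngpnngpgpPpP => nngpnngpgpgpP   [P -> g]
nngpnngpgpgpP => nngpnngpgpgpg   [P -> g]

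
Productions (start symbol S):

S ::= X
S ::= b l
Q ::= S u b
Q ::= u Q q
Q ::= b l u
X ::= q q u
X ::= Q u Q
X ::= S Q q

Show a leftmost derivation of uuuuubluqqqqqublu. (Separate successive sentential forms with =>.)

S => X   [S ::= X]
X => QuQ   [X ::= Q u Q]
QuQ => uQquQ   [Q ::= u Q q]
uQquQ => uuQqquQ   [Q ::= u Q q]
uuQqquQ => uuuQqqquQ   [Q ::= u Q q]
uuuQqqquQ => uuuuQqqqquQ   [Q ::= u Q q]
uuuuQqqqquQ => uuuuuQqqqqquQ   [Q ::= u Q q]
uuuuuQqqqqquQ => uuuuubluqqqqquQ   [Q ::= b l u]
uuuuubluqqqqquQ => uuuuubluqqqqqublu   [Q ::= b l u]

S => X => QuQ => uQquQ => uuQqquQ => uuuQqqquQ => uuuuQqqqquQ => uuuuuQqqqqquQ => uuuuubluqqqqquQ => uuuuubluqqqqqublu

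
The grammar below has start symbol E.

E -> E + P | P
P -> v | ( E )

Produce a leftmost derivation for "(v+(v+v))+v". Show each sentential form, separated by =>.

E => E+P   [E -> E + P]
E+P => P+P   [E -> P]
P+P => (E)+P   [P -> ( E )]
(E)+P => (E+P)+P   [E -> E + P]
(E+P)+P => (P+P)+P   [E -> P]
(P+P)+P => (v+P)+P   [P -> v]
(v+P)+P => (v+(E))+P   [P -> ( E )]
(v+(E))+P => (v+(E+P))+P   [E -> E + P]
(v+(E+P))+P => (v+(P+P))+P   [E -> P]
(v+(P+P))+P => (v+(v+P))+P   [P -> v]
(v+(v+P))+P => (v+(v+v))+P   [P -> v]
(v+(v+v))+P => (v+(v+v))+v   [P -> v]

E => E+P => P+P => (E)+P => (E+P)+P => (P+P)+P => (v+P)+P => (v+(E))+P => (v+(E+P))+P => (v+(P+P))+P => (v+(v+P))+P => (v+(v+v))+P => (v+(v+v))+v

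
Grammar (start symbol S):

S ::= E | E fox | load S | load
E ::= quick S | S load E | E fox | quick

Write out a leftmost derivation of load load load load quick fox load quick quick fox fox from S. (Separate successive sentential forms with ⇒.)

S ⇒ load S   [S ::= load S]
load S ⇒ load E   [S ::= E]
load E ⇒ load S load E   [E ::= S load E]
load S load E ⇒ load load S load E   [S ::= load S]
load load S load E ⇒ load load E fox load E   [S ::= E fox]
load load E fox load E ⇒ load load S load E fox load E   [E ::= S load E]
load load S load E fox load E ⇒ load load load load E fox load E   [S ::= load]
load load load load E fox load E ⇒ load load load load quick fox load E   [E ::= quick]
load load load load quick fox load E ⇒ load load load load quick fox load quick S   [E ::= quick S]
load load load load quick fox load quick S ⇒ load load load load quick fox load quick E fox   [S ::= E fox]
load load load load quick fox load quick E fox ⇒ load load load load quick fox load quick E fox fox   [E ::= E fox]
load load load load quick fox load quick E fox fox ⇒ load load load load quick fox load quick quick fox fox   [E ::= quick]

S ⇒ load S ⇒ load E ⇒ load S load E ⇒ load load S load E ⇒ load load E fox load E ⇒ load load S load E fox load E ⇒ load load load load E fox load E ⇒ load load load load quick fox load E ⇒ load load load load quick fox load quick S ⇒ load load load load quick fox load quick E fox ⇒ load load load load quick fox load quick E fox fox ⇒ load load load load quick fox load quick quick fox fox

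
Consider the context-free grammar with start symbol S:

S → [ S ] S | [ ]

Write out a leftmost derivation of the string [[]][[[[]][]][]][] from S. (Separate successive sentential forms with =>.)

S => [S]S   [S → [ S ] S]
[S]S => [[]]S   [S → [ ]]
[[]]S => [[]][S]S   [S → [ S ] S]
[[]][S]S => [[]][[S]S]S   [S → [ S ] S]
[[]][[S]S]S => [[]][[[S]S]S]S   [S → [ S ] S]
[[]][[[S]S]S]S => [[]][[[[]]S]S]S   [S → [ ]]
[[]][[[[]]S]S]S => [[]][[[[]][]]S]S   [S → [ ]]
[[]][[[[]][]]S]S => [[]][[[[]][]][]]S   [S → [ ]]
[[]][[[[]][]][]]S => [[]][[[[]][]][]][]   [S → [ ]]

S => [S]S => [[]]S => [[]][S]S => [[]][[S]S]S => [[]][[[S]S]S]S => [[]][[[[]]S]S]S => [[]][[[[]][]]S]S => [[]][[[[]][]][]]S => [[]][[[[]][]][]][]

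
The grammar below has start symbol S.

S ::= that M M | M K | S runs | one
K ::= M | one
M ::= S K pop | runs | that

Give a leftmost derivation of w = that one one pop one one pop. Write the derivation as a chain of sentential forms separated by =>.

S => M K => that K => that M => that S K pop => that M K K pop => that S K pop K K pop => that one K pop K K pop => that one one pop K K pop => that one one pop one K pop => that one one pop one one pop

S => M K   [S ::= M K]
M K => that K   [M ::= that]
that K => that M   [K ::= M]
that M => that S K pop   [M ::= S K pop]
that S K pop => that M K K pop   [S ::= M K]
that M K K pop => that S K pop K K pop   [M ::= S K pop]
that S K pop K K pop => that one K pop K K pop   [S ::= one]
that one K pop K K pop => that one one pop K K pop   [K ::= one]
that one one pop K K pop => that one one pop one K pop   [K ::= one]
that one one pop one K pop => that one one pop one one pop   [K ::= one]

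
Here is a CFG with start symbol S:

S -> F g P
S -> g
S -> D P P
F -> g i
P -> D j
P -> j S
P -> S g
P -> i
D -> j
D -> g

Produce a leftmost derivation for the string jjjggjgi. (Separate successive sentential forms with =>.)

S => DPP   [S -> D P P]
DPP => jPP   [D -> j]
jPP => jjSP   [P -> j S]
jjSP => jjDPPP   [S -> D P P]
jjDPPP => jjjPPP   [D -> j]
jjjPPP => jjjSgPP   [P -> S g]
jjjSgPP => jjjggPP   [S -> g]
jjjggPP => jjjggjSP   [P -> j S]
jjjggjSP => jjjggjgP   [S -> g]
jjjggjgP => jjjggjgi   [P -> i]

S => DPP => jPP => jjSP => jjDPPP => jjjPPP => jjjSgPP => jjjggPP => jjjggjSP => jjjggjgP => jjjggjgi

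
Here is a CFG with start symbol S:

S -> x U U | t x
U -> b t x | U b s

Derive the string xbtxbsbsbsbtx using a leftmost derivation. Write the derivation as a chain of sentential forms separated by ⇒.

S⇒xUU⇒xUbsU⇒xUbsbsU⇒xUbsbsbsU⇒xbtxbsbsbsU⇒xbtxbsbsbsbtx

S ⇒ xUU   [S -> x U U]
xUU ⇒ xUbsU   [U -> U b s]
xUbsU ⇒ xUbsbsU   [U -> U b s]
xUbsbsU ⇒ xUbsbsbsU   [U -> U b s]
xUbsbsbsU ⇒ xbtxbsbsbsU   [U -> b t x]
xbtxbsbsbsU ⇒ xbtxbsbsbsbtx   [U -> b t x]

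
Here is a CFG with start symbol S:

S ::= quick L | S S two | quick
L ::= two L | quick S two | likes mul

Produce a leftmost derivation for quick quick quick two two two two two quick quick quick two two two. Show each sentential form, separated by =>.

S => quick L => quick quick S two => quick quick quick L two => quick quick quick two L two => quick quick quick two two L two => quick quick quick two two two L two => quick quick quick two two two two L two => quick quick quick two two two two two L two => quick quick quick two two two two two quick S two two => quick quick quick two two two two two quick S S two two two => quick quick quick two two two two two quick quick S two two two => quick quick quick two two two two two quick quick quick two two two

S => quick L   [S ::= quick L]
quick L => quick quick S two   [L ::= quick S two]
quick quick S two => quick quick quick L two   [S ::= quick L]
quick quick quick L two => quick quick quick two L two   [L ::= two L]
quick quick quick two L two => quick quick quick two two L two   [L ::= two L]
quick quick quick two two L two => quick quick quick two two two L two   [L ::= two L]
quick quick quick two two two L two => quick quick quick two two two two L two   [L ::= two L]
quick quick quick two two two two L two => quick quick quick two two two two two L two   [L ::= two L]
quick quick quick two two two two two L two => quick quick quick two two two two two quick S two two   [L ::= quick S two]
quick quick quick two two two two two quick S two two => quick quick quick two two two two two quick S S two two two   [S ::= S S two]
quick quick quick two two two two two quick S S two two two => quick quick quick two two two two two quick quick S two two two   [S ::= quick]
quick quick quick two two two two two quick quick S two two two => quick quick quick two two two two two quick quick quick two two two   [S ::= quick]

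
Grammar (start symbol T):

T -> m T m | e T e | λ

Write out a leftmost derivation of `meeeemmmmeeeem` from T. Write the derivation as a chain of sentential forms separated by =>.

T => mTm => meTem => meeTeem => meeeTeeem => meeeeTeeeem => meeeemTmeeeem => meeeemmTmmeeeem => meeeemmmmeeeem

T => mTm   [T -> m T m]
mTm => meTem   [T -> e T e]
meTem => meeTeem   [T -> e T e]
meeTeem => meeeTeeem   [T -> e T e]
meeeTeeem => meeeeTeeeem   [T -> e T e]
meeeeTeeeem => meeeemTmeeeem   [T -> m T m]
meeeemTmeeeem => meeeemmTmmeeeem   [T -> m T m]
meeeemmTmmeeeem => meeeemmmmeeeem   [T -> λ]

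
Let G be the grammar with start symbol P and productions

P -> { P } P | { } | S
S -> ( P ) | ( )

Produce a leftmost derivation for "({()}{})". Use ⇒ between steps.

P ⇒ S ⇒ (P) ⇒ ({P}P) ⇒ ({S}P) ⇒ ({()}P) ⇒ ({()}{})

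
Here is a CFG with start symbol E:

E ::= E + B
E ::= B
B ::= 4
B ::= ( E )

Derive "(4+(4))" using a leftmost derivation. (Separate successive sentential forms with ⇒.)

E ⇒ B   [E ::= B]
B ⇒ (E)   [B ::= ( E )]
(E) ⇒ (E+B)   [E ::= E + B]
(E+B) ⇒ (B+B)   [E ::= B]
(B+B) ⇒ (4+B)   [B ::= 4]
(4+B) ⇒ (4+(E))   [B ::= ( E )]
(4+(E)) ⇒ (4+(B))   [E ::= B]
(4+(B)) ⇒ (4+(4))   [B ::= 4]

E ⇒ B ⇒ (E) ⇒ (E+B) ⇒ (B+B) ⇒ (4+B) ⇒ (4+(E)) ⇒ (4+(B)) ⇒ (4+(4))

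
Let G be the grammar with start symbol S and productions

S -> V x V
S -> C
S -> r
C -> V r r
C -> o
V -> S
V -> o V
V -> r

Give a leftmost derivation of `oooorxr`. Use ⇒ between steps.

S ⇒ VxV ⇒ oVxV ⇒ ooVxV ⇒ oooVxV ⇒ ooooVxV ⇒ ooooSxV ⇒ oooorxV ⇒ oooorxS ⇒ oooorxr

S ⇒ VxV   [S -> V x V]
VxV ⇒ oVxV   [V -> o V]
oVxV ⇒ ooVxV   [V -> o V]
ooVxV ⇒ oooVxV   [V -> o V]
oooVxV ⇒ ooooVxV   [V -> o V]
ooooVxV ⇒ ooooSxV   [V -> S]
ooooSxV ⇒ oooorxV   [S -> r]
oooorxV ⇒ oooorxS   [V -> S]
oooorxS ⇒ oooorxr   [S -> r]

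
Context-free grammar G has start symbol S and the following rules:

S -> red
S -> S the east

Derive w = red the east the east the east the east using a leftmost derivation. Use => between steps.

S => S the east => S the east the east => S the east the east the east => S the east the east the east the east => red the east the east the east the east

S => S the east   [S -> S the east]
S the east => S the east the east   [S -> S the east]
S the east the east => S the east the east the east   [S -> S the east]
S the east the east the east => S the east the east the east the east   [S -> S the east]
S the east the east the east the east => red the east the east the east the east   [S -> red]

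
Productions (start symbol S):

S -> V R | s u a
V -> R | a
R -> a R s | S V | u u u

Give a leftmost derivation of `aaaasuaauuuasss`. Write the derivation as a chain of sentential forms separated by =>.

S=>VR=>aR=>aaRs=>aaaRss=>aaaaRsss=>aaaaSVsss=>aaaaVRVsss=>aaaaRRVsss=>aaaaSVRVsss=>aaaasuaVRVsss=>aaaasuaaRVsss=>aaaasuaauuuVsss=>aaaasuaauuuasss

S => VR   [S -> V R]
VR => aR   [V -> a]
aR => aaRs   [R -> a R s]
aaRs => aaaRss   [R -> a R s]
aaaRss => aaaaRsss   [R -> a R s]
aaaaRsss => aaaaSVsss   [R -> S V]
aaaaSVsss => aaaaVRVsss   [S -> V R]
aaaaVRVsss => aaaaRRVsss   [V -> R]
aaaaRRVsss => aaaaSVRVsss   [R -> S V]
aaaaSVRVsss => aaaasuaVRVsss   [S -> s u a]
aaaasuaVRVsss => aaaasuaaRVsss   [V -> a]
aaaasuaaRVsss => aaaasuaauuuVsss   [R -> u u u]
aaaasuaauuuVsss => aaaasuaauuuasss   [V -> a]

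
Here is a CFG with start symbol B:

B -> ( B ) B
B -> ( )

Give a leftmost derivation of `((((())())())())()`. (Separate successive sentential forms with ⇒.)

B⇒(B)B⇒((B)B)B⇒(((B)B)B)B⇒((((B)B)B)B)B⇒((((())B)B)B)B⇒((((())())B)B)B⇒((((())())())B)B⇒((((())())())())B⇒((((())())())())()

B ⇒ (B)B   [B -> ( B ) B]
(B)B ⇒ ((B)B)B   [B -> ( B ) B]
((B)B)B ⇒ (((B)B)B)B   [B -> ( B ) B]
(((B)B)B)B ⇒ ((((B)B)B)B)B   [B -> ( B ) B]
((((B)B)B)B)B ⇒ ((((())B)B)B)B   [B -> ( )]
((((())B)B)B)B ⇒ ((((())())B)B)B   [B -> ( )]
((((())())B)B)B ⇒ ((((())())())B)B   [B -> ( )]
((((())())())B)B ⇒ ((((())())())())B   [B -> ( )]
((((())())())())B ⇒ ((((())())())())()   [B -> ( )]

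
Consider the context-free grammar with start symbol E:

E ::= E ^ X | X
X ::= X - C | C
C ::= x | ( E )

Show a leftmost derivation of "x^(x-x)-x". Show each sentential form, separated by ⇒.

E ⇒ E^X ⇒ X^X ⇒ C^X ⇒ x^X ⇒ x^X-C ⇒ x^C-C ⇒ x^(E)-C ⇒ x^(X)-C ⇒ x^(X-C)-C ⇒ x^(C-C)-C ⇒ x^(x-C)-C ⇒ x^(x-x)-C ⇒ x^(x-x)-x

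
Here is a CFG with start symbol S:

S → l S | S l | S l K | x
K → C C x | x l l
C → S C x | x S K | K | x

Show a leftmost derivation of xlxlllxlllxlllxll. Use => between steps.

S => SlK   [S → S l K]
SlK => SlKlK   [S → S l K]
SlKlK => SlKlKlK   [S → S l K]
SlKlKlK => SlKlKlKlK   [S → S l K]
SlKlKlKlK => xlKlKlKlK   [S → x]
xlKlKlKlK => xlxlllKlKlK   [K → x l l]
xlxlllKlKlK => xlxlllxlllKlK   [K → x l l]
xlxlllxlllKlK => xlxlllxlllxlllK   [K → x l l]
xlxlllxlllxlllK => xlxlllxlllxlllxll   [K → x l l]

S => SlK => SlKlK => SlKlKlK => SlKlKlKlK => xlKlKlKlK => xlxlllKlKlK => xlxlllxlllKlK => xlxlllxlllxlllK => xlxlllxlllxlllxll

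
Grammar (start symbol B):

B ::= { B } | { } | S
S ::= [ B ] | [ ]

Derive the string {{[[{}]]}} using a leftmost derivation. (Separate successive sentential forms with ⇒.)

B ⇒ {B}   [B ::= { B }]
{B} ⇒ {{B}}   [B ::= { B }]
{{B}} ⇒ {{S}}   [B ::= S]
{{S}} ⇒ {{[B]}}   [S ::= [ B ]]
{{[B]}} ⇒ {{[S]}}   [B ::= S]
{{[S]}} ⇒ {{[[B]]}}   [S ::= [ B ]]
{{[[B]]}} ⇒ {{[[{}]]}}   [B ::= { }]

B⇒{B}⇒{{B}}⇒{{S}}⇒{{[B]}}⇒{{[S]}}⇒{{[[B]]}}⇒{{[[{}]]}}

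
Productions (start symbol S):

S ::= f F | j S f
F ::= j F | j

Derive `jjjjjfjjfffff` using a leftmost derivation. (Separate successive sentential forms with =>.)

S => jSf => jjSff => jjjSfff => jjjjSffff => jjjjjSfffff => jjjjjfFfffff => jjjjjfjFfffff => jjjjjfjjfffff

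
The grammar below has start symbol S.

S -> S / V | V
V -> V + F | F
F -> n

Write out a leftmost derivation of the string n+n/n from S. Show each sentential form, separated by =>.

S=>S/V=>V/V=>V+F/V=>F+F/V=>n+F/V=>n+n/V=>n+n/F=>n+n/n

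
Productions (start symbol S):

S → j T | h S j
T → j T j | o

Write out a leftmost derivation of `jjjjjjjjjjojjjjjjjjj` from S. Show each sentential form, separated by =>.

S => jT   [S → j T]
jT => jjTj   [T → j T j]
jjTj => jjjTjj   [T → j T j]
jjjTjj => jjjjTjjj   [T → j T j]
jjjjTjjj => jjjjjTjjjj   [T → j T j]
jjjjjTjjjj => jjjjjjTjjjjj   [T → j T j]
jjjjjjTjjjjj => jjjjjjjTjjjjjj   [T → j T j]
jjjjjjjTjjjjjj => jjjjjjjjTjjjjjjj   [T → j T j]
jjjjjjjjTjjjjjjj => jjjjjjjjjTjjjjjjjj   [T → j T j]
jjjjjjjjjTjjjjjjjj => jjjjjjjjjjTjjjjjjjjj   [T → j T j]
jjjjjjjjjjTjjjjjjjjj => jjjjjjjjjjojjjjjjjjj   [T → o]

S => jT => jjTj => jjjTjj => jjjjTjjj => jjjjjTjjjj => jjjjjjTjjjjj => jjjjjjjTjjjjjj => jjjjjjjjTjjjjjjj => jjjjjjjjjTjjjjjjjj => jjjjjjjjjjTjjjjjjjjj => jjjjjjjjjjojjjjjjjjj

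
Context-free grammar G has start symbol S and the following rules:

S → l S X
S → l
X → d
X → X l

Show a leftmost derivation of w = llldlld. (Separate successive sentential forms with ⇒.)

S ⇒ lSX   [S → l S X]
lSX ⇒ llSXX   [S → l S X]
llSXX ⇒ lllXX   [S → l]
lllXX ⇒ lllXlX   [X → X l]
lllXlX ⇒ lllXllX   [X → X l]
lllXllX ⇒ llldllX   [X → d]
llldllX ⇒ llldlld   [X → d]

S⇒lSX⇒llSXX⇒lllXX⇒lllXlX⇒lllXllX⇒llldllX⇒llldlld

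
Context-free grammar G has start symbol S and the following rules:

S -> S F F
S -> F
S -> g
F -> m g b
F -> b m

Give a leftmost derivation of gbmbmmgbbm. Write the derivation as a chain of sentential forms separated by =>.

S => SFF => SFFFF => gFFFF => gbmFFF => gbmbmFF => gbmbmmgbF => gbmbmmgbbm

S => SFF   [S -> S F F]
SFF => SFFFF   [S -> S F F]
SFFFF => gFFFF   [S -> g]
gFFFF => gbmFFF   [F -> b m]
gbmFFF => gbmbmFF   [F -> b m]
gbmbmFF => gbmbmmgbF   [F -> m g b]
gbmbmmgbF => gbmbmmgbbm   [F -> b m]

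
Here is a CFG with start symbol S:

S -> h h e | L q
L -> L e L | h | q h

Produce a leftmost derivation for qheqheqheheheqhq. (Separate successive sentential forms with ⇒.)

S⇒Lq⇒LeLq⇒LeLeLq⇒qheLeLq⇒qheLeLeLq⇒qheLeLeLeLq⇒qheLeLeLeLeLq⇒qheqheLeLeLeLq⇒qheqheqheLeLeLq⇒qheqheqheheLeLq⇒qheqheqheheheLq⇒qheqheqheheheqhq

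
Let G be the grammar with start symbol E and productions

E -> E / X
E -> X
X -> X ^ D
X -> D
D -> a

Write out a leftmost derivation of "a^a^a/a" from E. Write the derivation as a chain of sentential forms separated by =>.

E => E/X   [E -> E / X]
E/X => X/X   [E -> X]
X/X => X^D/X   [X -> X ^ D]
X^D/X => X^D^D/X   [X -> X ^ D]
X^D^D/X => D^D^D/X   [X -> D]
D^D^D/X => a^D^D/X   [D -> a]
a^D^D/X => a^a^D/X   [D -> a]
a^a^D/X => a^a^a/X   [D -> a]
a^a^a/X => a^a^a/D   [X -> D]
a^a^a/D => a^a^a/a   [D -> a]

E=>E/X=>X/X=>X^D/X=>X^D^D/X=>D^D^D/X=>a^D^D/X=>a^a^D/X=>a^a^a/X=>a^a^a/D=>a^a^a/a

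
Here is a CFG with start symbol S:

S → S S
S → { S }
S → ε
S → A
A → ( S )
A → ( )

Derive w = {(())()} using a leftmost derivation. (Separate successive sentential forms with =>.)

S => {S}   [S → { S }]
{S} => {SS}   [S → S S]
{SS} => {SSS}   [S → S S]
{SSS} => {ASS}   [S → A]
{ASS} => {(S)SS}   [A → ( S )]
{(S)SS} => {(A)SS}   [S → A]
{(A)SS} => {(())SS}   [A → ( )]
{(())SS} => {(())AS}   [S → A]
{(())AS} => {(())()S}   [A → ( )]
{(())()S} => {(())()}   [S → ε]

S => {S} => {SS} => {SSS} => {ASS} => {(S)SS} => {(A)SS} => {(())SS} => {(())AS} => {(())()S} => {(())()}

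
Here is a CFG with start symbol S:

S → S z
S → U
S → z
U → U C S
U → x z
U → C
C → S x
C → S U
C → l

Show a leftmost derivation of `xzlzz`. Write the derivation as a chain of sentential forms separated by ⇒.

S ⇒ Sz   [S → S z]
Sz ⇒ Uz   [S → U]
Uz ⇒ UCSz   [U → U C S]
UCSz ⇒ xzCSz   [U → x z]
xzCSz ⇒ xzlSz   [C → l]
xzlSz ⇒ xzlzz   [S → z]

S⇒Sz⇒Uz⇒UCSz⇒xzCSz⇒xzlSz⇒xzlzz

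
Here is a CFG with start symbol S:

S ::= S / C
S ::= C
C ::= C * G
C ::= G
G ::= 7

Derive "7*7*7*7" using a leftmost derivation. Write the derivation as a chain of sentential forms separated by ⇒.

S⇒C⇒C*G⇒C*G*G⇒C*G*G*G⇒G*G*G*G⇒7*G*G*G⇒7*7*G*G⇒7*7*7*G⇒7*7*7*7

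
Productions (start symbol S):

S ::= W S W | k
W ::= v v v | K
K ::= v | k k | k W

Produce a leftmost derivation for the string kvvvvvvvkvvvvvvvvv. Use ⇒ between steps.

S ⇒ WSW   [S ::= W S W]
WSW ⇒ KSW   [W ::= K]
KSW ⇒ kWSW   [K ::= k W]
kWSW ⇒ kvvvSW   [W ::= v v v]
kvvvSW ⇒ kvvvWSWW   [S ::= W S W]
kvvvWSWW ⇒ kvvvKSWW   [W ::= K]
kvvvKSWW ⇒ kvvvvSWW   [K ::= v]
kvvvvSWW ⇒ kvvvvWSWWW   [S ::= W S W]
kvvvvWSWWW ⇒ kvvvvvvvSWWW   [W ::= v v v]
kvvvvvvvSWWW ⇒ kvvvvvvvkWWW   [S ::= k]
kvvvvvvvkWWW ⇒ kvvvvvvvkvvvWW   [W ::= v v v]
kvvvvvvvkvvvWW ⇒ kvvvvvvvkvvvvvvW   [W ::= v v v]
kvvvvvvvkvvvvvvW ⇒ kvvvvvvvkvvvvvvvvv   [W ::= v v v]

S ⇒ WSW ⇒ KSW ⇒ kWSW ⇒ kvvvSW ⇒ kvvvWSWW ⇒ kvvvKSWW ⇒ kvvvvSWW ⇒ kvvvvWSWWW ⇒ kvvvvvvvSWWW ⇒ kvvvvvvvkWWW ⇒ kvvvvvvvkvvvWW ⇒ kvvvvvvvkvvvvvvW ⇒ kvvvvvvvkvvvvvvvvv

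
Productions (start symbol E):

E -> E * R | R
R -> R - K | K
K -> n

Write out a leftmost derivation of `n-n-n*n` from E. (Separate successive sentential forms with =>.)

E=>E*R=>R*R=>R-K*R=>R-K-K*R=>K-K-K*R=>n-K-K*R=>n-n-K*R=>n-n-n*R=>n-n-n*K=>n-n-n*n

E => E*R   [E -> E * R]
E*R => R*R   [E -> R]
R*R => R-K*R   [R -> R - K]
R-K*R => R-K-K*R   [R -> R - K]
R-K-K*R => K-K-K*R   [R -> K]
K-K-K*R => n-K-K*R   [K -> n]
n-K-K*R => n-n-K*R   [K -> n]
n-n-K*R => n-n-n*R   [K -> n]
n-n-n*R => n-n-n*K   [R -> K]
n-n-n*K => n-n-n*n   [K -> n]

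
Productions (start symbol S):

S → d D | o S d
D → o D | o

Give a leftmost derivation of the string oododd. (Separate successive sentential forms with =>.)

S => oSd => ooSdd => oodDdd => oododd

S => oSd   [S → o S d]
oSd => ooSdd   [S → o S d]
ooSdd => oodDdd   [S → d D]
oodDdd => oododd   [D → o]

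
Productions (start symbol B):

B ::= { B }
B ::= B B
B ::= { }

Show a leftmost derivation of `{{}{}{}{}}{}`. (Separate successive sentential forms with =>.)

B=>BB=>{B}B=>{BB}B=>{BBB}B=>{BBBB}B=>{{}BBB}B=>{{}{}BB}B=>{{}{}{}B}B=>{{}{}{}{}}B=>{{}{}{}{}}{}

B => BB   [B ::= B B]
BB => {B}B   [B ::= { B }]
{B}B => {BB}B   [B ::= B B]
{BB}B => {BBB}B   [B ::= B B]
{BBB}B => {BBBB}B   [B ::= B B]
{BBBB}B => {{}BBB}B   [B ::= { }]
{{}BBB}B => {{}{}BB}B   [B ::= { }]
{{}{}BB}B => {{}{}{}B}B   [B ::= { }]
{{}{}{}B}B => {{}{}{}{}}B   [B ::= { }]
{{}{}{}{}}B => {{}{}{}{}}{}   [B ::= { }]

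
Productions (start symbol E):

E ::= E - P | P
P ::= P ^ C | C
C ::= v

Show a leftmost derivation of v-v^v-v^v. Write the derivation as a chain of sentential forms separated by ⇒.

E⇒E-P⇒E-P-P⇒P-P-P⇒C-P-P⇒v-P-P⇒v-P^C-P⇒v-C^C-P⇒v-v^C-P⇒v-v^v-P⇒v-v^v-P^C⇒v-v^v-C^C⇒v-v^v-v^C⇒v-v^v-v^v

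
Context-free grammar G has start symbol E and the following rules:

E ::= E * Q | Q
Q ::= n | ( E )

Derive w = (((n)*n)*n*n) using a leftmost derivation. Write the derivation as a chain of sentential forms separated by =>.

E => Q   [E ::= Q]
Q => (E)   [Q ::= ( E )]
(E) => (E*Q)   [E ::= E * Q]
(E*Q) => (E*Q*Q)   [E ::= E * Q]
(E*Q*Q) => (Q*Q*Q)   [E ::= Q]
(Q*Q*Q) => ((E)*Q*Q)   [Q ::= ( E )]
((E)*Q*Q) => ((E*Q)*Q*Q)   [E ::= E * Q]
((E*Q)*Q*Q) => ((Q*Q)*Q*Q)   [E ::= Q]
((Q*Q)*Q*Q) => (((E)*Q)*Q*Q)   [Q ::= ( E )]
(((E)*Q)*Q*Q) => (((Q)*Q)*Q*Q)   [E ::= Q]
(((Q)*Q)*Q*Q) => (((n)*Q)*Q*Q)   [Q ::= n]
(((n)*Q)*Q*Q) => (((n)*n)*Q*Q)   [Q ::= n]
(((n)*n)*Q*Q) => (((n)*n)*n*Q)   [Q ::= n]
(((n)*n)*n*Q) => (((n)*n)*n*n)   [Q ::= n]

E => Q => (E) => (E*Q) => (E*Q*Q) => (Q*Q*Q) => ((E)*Q*Q) => ((E*Q)*Q*Q) => ((Q*Q)*Q*Q) => (((E)*Q)*Q*Q) => (((Q)*Q)*Q*Q) => (((n)*Q)*Q*Q) => (((n)*n)*Q*Q) => (((n)*n)*n*Q) => (((n)*n)*n*n)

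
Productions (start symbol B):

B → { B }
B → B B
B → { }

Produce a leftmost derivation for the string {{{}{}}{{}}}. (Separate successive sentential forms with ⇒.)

B ⇒ {B} ⇒ {BB} ⇒ {{B}B} ⇒ {{BB}B} ⇒ {{{}B}B} ⇒ {{{}{}}B} ⇒ {{{}{}}{B}} ⇒ {{{}{}}{{}}}

B ⇒ {B}   [B → { B }]
{B} ⇒ {BB}   [B → B B]
{BB} ⇒ {{B}B}   [B → { B }]
{{B}B} ⇒ {{BB}B}   [B → B B]
{{BB}B} ⇒ {{{}B}B}   [B → { }]
{{{}B}B} ⇒ {{{}{}}B}   [B → { }]
{{{}{}}B} ⇒ {{{}{}}{B}}   [B → { B }]
{{{}{}}{B}} ⇒ {{{}{}}{{}}}   [B → { }]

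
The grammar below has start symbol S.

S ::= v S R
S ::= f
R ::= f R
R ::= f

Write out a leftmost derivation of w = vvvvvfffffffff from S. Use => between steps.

S => vSR => vvSRR => vvvSRRR => vvvvSRRRR => vvvvvSRRRRR => vvvvvfRRRRR => vvvvvffRRRRR => vvvvvfffRRRRR => vvvvvffffRRRR => vvvvvfffffRRR => vvvvvffffffRR => vvvvvfffffffRR => vvvvvffffffffR => vvvvvfffffffff

S => vSR   [S ::= v S R]
vSR => vvSRR   [S ::= v S R]
vvSRR => vvvSRRR   [S ::= v S R]
vvvSRRR => vvvvSRRRR   [S ::= v S R]
vvvvSRRRR => vvvvvSRRRRR   [S ::= v S R]
vvvvvSRRRRR => vvvvvfRRRRR   [S ::= f]
vvvvvfRRRRR => vvvvvffRRRRR   [R ::= f R]
vvvvvffRRRRR => vvvvvfffRRRRR   [R ::= f R]
vvvvvfffRRRRR => vvvvvffffRRRR   [R ::= f]
vvvvvffffRRRR => vvvvvfffffRRR   [R ::= f]
vvvvvfffffRRR => vvvvvffffffRR   [R ::= f]
vvvvvffffffRR => vvvvvfffffffRR   [R ::= f R]
vvvvvfffffffRR => vvvvvffffffffR   [R ::= f]
vvvvvffffffffR => vvvvvfffffffff   [R ::= f]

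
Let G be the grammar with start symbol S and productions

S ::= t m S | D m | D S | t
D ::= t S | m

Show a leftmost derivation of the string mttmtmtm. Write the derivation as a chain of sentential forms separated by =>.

S=>DS=>mS=>mDm=>mtSm=>mttmSm=>mttmtmSm=>mttmtmtm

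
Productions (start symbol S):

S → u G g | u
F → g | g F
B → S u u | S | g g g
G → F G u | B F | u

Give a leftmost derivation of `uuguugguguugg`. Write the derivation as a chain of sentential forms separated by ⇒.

S ⇒ uGg ⇒ uBFg ⇒ uSuuFg ⇒ uuGguuFg ⇒ uuFGuguuFg ⇒ uugGuguuFg ⇒ uugBFuguuFg ⇒ uugSFuguuFg ⇒ uuguGgFuguuFg ⇒ uuguugFuguuFg ⇒ uuguugguguuFg ⇒ uuguugguguugg

S ⇒ uGg   [S → u G g]
uGg ⇒ uBFg   [G → B F]
uBFg ⇒ uSuuFg   [B → S u u]
uSuuFg ⇒ uuGguuFg   [S → u G g]
uuGguuFg ⇒ uuFGuguuFg   [G → F G u]
uuFGuguuFg ⇒ uugGuguuFg   [F → g]
uugGuguuFg ⇒ uugBFuguuFg   [G → B F]
uugBFuguuFg ⇒ uugSFuguuFg   [B → S]
uugSFuguuFg ⇒ uuguGgFuguuFg   [S → u G g]
uuguGgFuguuFg ⇒ uuguugFuguuFg   [G → u]
uuguugFuguuFg ⇒ uuguugguguuFg   [F → g]
uuguugguguuFg ⇒ uuguugguguugg   [F → g]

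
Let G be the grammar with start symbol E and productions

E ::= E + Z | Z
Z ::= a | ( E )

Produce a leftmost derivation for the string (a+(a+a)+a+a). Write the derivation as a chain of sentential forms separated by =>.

E=>Z=>(E)=>(E+Z)=>(E+Z+Z)=>(E+Z+Z+Z)=>(Z+Z+Z+Z)=>(a+Z+Z+Z)=>(a+(E)+Z+Z)=>(a+(E+Z)+Z+Z)=>(a+(Z+Z)+Z+Z)=>(a+(a+Z)+Z+Z)=>(a+(a+a)+Z+Z)=>(a+(a+a)+a+Z)=>(a+(a+a)+a+a)

E => Z   [E ::= Z]
Z => (E)   [Z ::= ( E )]
(E) => (E+Z)   [E ::= E + Z]
(E+Z) => (E+Z+Z)   [E ::= E + Z]
(E+Z+Z) => (E+Z+Z+Z)   [E ::= E + Z]
(E+Z+Z+Z) => (Z+Z+Z+Z)   [E ::= Z]
(Z+Z+Z+Z) => (a+Z+Z+Z)   [Z ::= a]
(a+Z+Z+Z) => (a+(E)+Z+Z)   [Z ::= ( E )]
(a+(E)+Z+Z) => (a+(E+Z)+Z+Z)   [E ::= E + Z]
(a+(E+Z)+Z+Z) => (a+(Z+Z)+Z+Z)   [E ::= Z]
(a+(Z+Z)+Z+Z) => (a+(a+Z)+Z+Z)   [Z ::= a]
(a+(a+Z)+Z+Z) => (a+(a+a)+Z+Z)   [Z ::= a]
(a+(a+a)+Z+Z) => (a+(a+a)+a+Z)   [Z ::= a]
(a+(a+a)+a+Z) => (a+(a+a)+a+a)   [Z ::= a]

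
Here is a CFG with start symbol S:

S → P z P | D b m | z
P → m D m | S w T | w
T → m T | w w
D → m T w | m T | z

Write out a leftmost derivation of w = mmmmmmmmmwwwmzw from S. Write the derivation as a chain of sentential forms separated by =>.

S => PzP => mDmzP => mmTwmzP => mmmTwmzP => mmmmTwmzP => mmmmmTwmzP => mmmmmmTwmzP => mmmmmmmTwmzP => mmmmmmmmTwmzP => mmmmmmmmmTwmzP => mmmmmmmmmwwwmzP => mmmmmmmmmwwwmzw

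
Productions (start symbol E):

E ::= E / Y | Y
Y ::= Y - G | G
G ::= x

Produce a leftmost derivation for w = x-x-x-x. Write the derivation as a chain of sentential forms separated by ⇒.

E⇒Y⇒Y-G⇒Y-G-G⇒Y-G-G-G⇒G-G-G-G⇒x-G-G-G⇒x-x-G-G⇒x-x-x-G⇒x-x-x-x

E ⇒ Y   [E ::= Y]
Y ⇒ Y-G   [Y ::= Y - G]
Y-G ⇒ Y-G-G   [Y ::= Y - G]
Y-G-G ⇒ Y-G-G-G   [Y ::= Y - G]
Y-G-G-G ⇒ G-G-G-G   [Y ::= G]
G-G-G-G ⇒ x-G-G-G   [G ::= x]
x-G-G-G ⇒ x-x-G-G   [G ::= x]
x-x-G-G ⇒ x-x-x-G   [G ::= x]
x-x-x-G ⇒ x-x-x-x   [G ::= x]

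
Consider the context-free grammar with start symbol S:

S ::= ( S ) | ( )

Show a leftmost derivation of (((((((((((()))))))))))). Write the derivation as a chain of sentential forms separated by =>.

S => (S)   [S ::= ( S )]
(S) => ((S))   [S ::= ( S )]
((S)) => (((S)))   [S ::= ( S )]
(((S))) => ((((S))))   [S ::= ( S )]
((((S)))) => (((((S)))))   [S ::= ( S )]
(((((S))))) => ((((((S))))))   [S ::= ( S )]
((((((S)))))) => (((((((S)))))))   [S ::= ( S )]
(((((((S))))))) => ((((((((S))))))))   [S ::= ( S )]
((((((((S)))))))) => (((((((((S)))))))))   [S ::= ( S )]
(((((((((S))))))))) => ((((((((((S))))))))))   [S ::= ( S )]
((((((((((S)))))))))) => (((((((((((S)))))))))))   [S ::= ( S )]
(((((((((((S))))))))))) => (((((((((((())))))))))))   [S ::= ( )]

S => (S) => ((S)) => (((S))) => ((((S)))) => (((((S))))) => ((((((S)))))) => (((((((S))))))) => ((((((((S)))))))) => (((((((((S))))))))) => ((((((((((S)))))))))) => (((((((((((S))))))))))) => (((((((((((())))))))))))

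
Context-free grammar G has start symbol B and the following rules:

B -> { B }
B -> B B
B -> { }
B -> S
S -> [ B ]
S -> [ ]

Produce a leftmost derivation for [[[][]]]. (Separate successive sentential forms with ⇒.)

B ⇒ S ⇒ [B] ⇒ [S] ⇒ [[B]] ⇒ [[BB]] ⇒ [[SB]] ⇒ [[[]B]] ⇒ [[[]S]] ⇒ [[[][]]]

B ⇒ S   [B -> S]
S ⇒ [B]   [S -> [ B ]]
[B] ⇒ [S]   [B -> S]
[S] ⇒ [[B]]   [S -> [ B ]]
[[B]] ⇒ [[BB]]   [B -> B B]
[[BB]] ⇒ [[SB]]   [B -> S]
[[SB]] ⇒ [[[]B]]   [S -> [ ]]
[[[]B]] ⇒ [[[]S]]   [B -> S]
[[[]S]] ⇒ [[[][]]]   [S -> [ ]]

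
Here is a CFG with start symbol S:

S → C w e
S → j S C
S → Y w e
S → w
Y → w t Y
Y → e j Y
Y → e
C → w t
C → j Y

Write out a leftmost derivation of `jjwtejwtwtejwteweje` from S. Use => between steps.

S=>jSC=>jCweC=>jjYweC=>jjwtYweC=>jjwtejYweC=>jjwtejwtYweC=>jjwtejwtwtYweC=>jjwtejwtwtejYweC=>jjwtejwtwtejwtYweC=>jjwtejwtwtejwteweC=>jjwtejwtwtejwtewejY=>jjwtejwtwtejwteweje

S => jSC   [S → j S C]
jSC => jCweC   [S → C w e]
jCweC => jjYweC   [C → j Y]
jjYweC => jjwtYweC   [Y → w t Y]
jjwtYweC => jjwtejYweC   [Y → e j Y]
jjwtejYweC => jjwtejwtYweC   [Y → w t Y]
jjwtejwtYweC => jjwtejwtwtYweC   [Y → w t Y]
jjwtejwtwtYweC => jjwtejwtwtejYweC   [Y → e j Y]
jjwtejwtwtejYweC => jjwtejwtwtejwtYweC   [Y → w t Y]
jjwtejwtwtejwtYweC => jjwtejwtwtejwteweC   [Y → e]
jjwtejwtwtejwteweC => jjwtejwtwtejwtewejY   [C → j Y]
jjwtejwtwtejwtewejY => jjwtejwtwtejwteweje   [Y → e]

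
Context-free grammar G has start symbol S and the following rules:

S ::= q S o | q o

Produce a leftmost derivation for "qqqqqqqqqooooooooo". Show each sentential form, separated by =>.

S => qSo   [S ::= q S o]
qSo => qqSoo   [S ::= q S o]
qqSoo => qqqSooo   [S ::= q S o]
qqqSooo => qqqqSoooo   [S ::= q S o]
qqqqSoooo => qqqqqSooooo   [S ::= q S o]
qqqqqSooooo => qqqqqqSoooooo   [S ::= q S o]
qqqqqqSoooooo => qqqqqqqSooooooo   [S ::= q S o]
qqqqqqqSooooooo => qqqqqqqqSoooooooo   [S ::= q S o]
qqqqqqqqSoooooooo => qqqqqqqqqooooooooo   [S ::= q o]

S=>qSo=>qqSoo=>qqqSooo=>qqqqSoooo=>qqqqqSooooo=>qqqqqqSoooooo=>qqqqqqqSooooooo=>qqqqqqqqSoooooooo=>qqqqqqqqqooooooooo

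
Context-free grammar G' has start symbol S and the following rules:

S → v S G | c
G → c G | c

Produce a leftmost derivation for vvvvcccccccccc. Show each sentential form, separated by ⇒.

S ⇒ vSG   [S → v S G]
vSG ⇒ vvSGG   [S → v S G]
vvSGG ⇒ vvvSGGG   [S → v S G]
vvvSGGG ⇒ vvvvSGGGG   [S → v S G]
vvvvSGGGG ⇒ vvvvcGGGG   [S → c]
vvvvcGGGG ⇒ vvvvccGGGG   [G → c G]
vvvvccGGGG ⇒ vvvvcccGGGG   [G → c G]
vvvvcccGGGG ⇒ vvvvccccGGGG   [G → c G]
vvvvccccGGGG ⇒ vvvvcccccGGGG   [G → c G]
vvvvcccccGGGG ⇒ vvvvccccccGGGG   [G → c G]
vvvvccccccGGGG ⇒ vvvvcccccccGGG   [G → c]
vvvvcccccccGGG ⇒ vvvvccccccccGG   [G → c]
vvvvccccccccGG ⇒ vvvvcccccccccG   [G → c]
vvvvcccccccccG ⇒ vvvvcccccccccc   [G → c]

S ⇒ vSG ⇒ vvSGG ⇒ vvvSGGG ⇒ vvvvSGGGG ⇒ vvvvcGGGG ⇒ vvvvccGGGG ⇒ vvvvcccGGGG ⇒ vvvvccccGGGG ⇒ vvvvcccccGGGG ⇒ vvvvccccccGGGG ⇒ vvvvcccccccGGG ⇒ vvvvccccccccGG ⇒ vvvvcccccccccG ⇒ vvvvcccccccccc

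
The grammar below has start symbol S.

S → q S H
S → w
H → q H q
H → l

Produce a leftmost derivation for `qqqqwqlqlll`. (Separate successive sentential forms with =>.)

S => qSH => qqSHH => qqqSHHH => qqqqSHHHH => qqqqwHHHH => qqqqwqHqHHH => qqqqwqlqHHH => qqqqwqlqlHH => qqqqwqlqllH => qqqqwqlqlll

S => qSH   [S → q S H]
qSH => qqSHH   [S → q S H]
qqSHH => qqqSHHH   [S → q S H]
qqqSHHH => qqqqSHHHH   [S → q S H]
qqqqSHHHH => qqqqwHHHH   [S → w]
qqqqwHHHH => qqqqwqHqHHH   [H → q H q]
qqqqwqHqHHH => qqqqwqlqHHH   [H → l]
qqqqwqlqHHH => qqqqwqlqlHH   [H → l]
qqqqwqlqlHH => qqqqwqlqllH   [H → l]
qqqqwqlqllH => qqqqwqlqlll   [H → l]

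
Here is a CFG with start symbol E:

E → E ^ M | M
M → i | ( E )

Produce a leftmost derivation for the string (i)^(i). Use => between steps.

E => E^M => M^M => (E)^M => (M)^M => (i)^M => (i)^(E) => (i)^(M) => (i)^(i)

E => E^M   [E → E ^ M]
E^M => M^M   [E → M]
M^M => (E)^M   [M → ( E )]
(E)^M => (M)^M   [E → M]
(M)^M => (i)^M   [M → i]
(i)^M => (i)^(E)   [M → ( E )]
(i)^(E) => (i)^(M)   [E → M]
(i)^(M) => (i)^(i)   [M → i]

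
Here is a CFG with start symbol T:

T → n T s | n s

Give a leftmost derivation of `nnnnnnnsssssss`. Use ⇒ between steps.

T ⇒ nTs   [T → n T s]
nTs ⇒ nnTss   [T → n T s]
nnTss ⇒ nnnTsss   [T → n T s]
nnnTsss ⇒ nnnnTssss   [T → n T s]
nnnnTssss ⇒ nnnnnTsssss   [T → n T s]
nnnnnTsssss ⇒ nnnnnnTssssss   [T → n T s]
nnnnnnTssssss ⇒ nnnnnnnsssssss   [T → n s]

T ⇒ nTs ⇒ nnTss ⇒ nnnTsss ⇒ nnnnTssss ⇒ nnnnnTsssss ⇒ nnnnnnTssssss ⇒ nnnnnnnsssssss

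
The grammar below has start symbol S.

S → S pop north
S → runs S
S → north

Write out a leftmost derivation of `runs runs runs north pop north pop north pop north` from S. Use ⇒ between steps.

S ⇒ runs S ⇒ runs S pop north ⇒ runs S pop north pop north ⇒ runs runs S pop north pop north ⇒ runs runs S pop north pop north pop north ⇒ runs runs runs S pop north pop north pop north ⇒ runs runs runs north pop north pop north pop north

S ⇒ runs S   [S → runs S]
runs S ⇒ runs S pop north   [S → S pop north]
runs S pop north ⇒ runs S pop north pop north   [S → S pop north]
runs S pop north pop north ⇒ runs runs S pop north pop north   [S → runs S]
runs runs S pop north pop north ⇒ runs runs S pop north pop north pop north   [S → S pop north]
runs runs S pop north pop north pop north ⇒ runs runs runs S pop north pop north pop north   [S → runs S]
runs runs runs S pop north pop north pop north ⇒ runs runs runs north pop north pop north pop north   [S → north]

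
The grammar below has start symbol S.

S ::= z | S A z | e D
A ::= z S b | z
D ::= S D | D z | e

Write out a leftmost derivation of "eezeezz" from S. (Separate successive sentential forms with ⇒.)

S ⇒ eD ⇒ eDz ⇒ eSDz ⇒ eeDDz ⇒ eeSDDz ⇒ eezDDz ⇒ eezeDz ⇒ eezeDzz ⇒ eezeezz

S ⇒ eD   [S ::= e D]
eD ⇒ eDz   [D ::= D z]
eDz ⇒ eSDz   [D ::= S D]
eSDz ⇒ eeDDz   [S ::= e D]
eeDDz ⇒ eeSDDz   [D ::= S D]
eeSDDz ⇒ eezDDz   [S ::= z]
eezDDz ⇒ eezeDz   [D ::= e]
eezeDz ⇒ eezeDzz   [D ::= D z]
eezeDzz ⇒ eezeezz   [D ::= e]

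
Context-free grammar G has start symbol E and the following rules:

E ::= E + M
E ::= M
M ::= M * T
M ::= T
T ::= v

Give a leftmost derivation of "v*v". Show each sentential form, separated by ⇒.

E ⇒ M   [E ::= M]
M ⇒ M*T   [M ::= M * T]
M*T ⇒ T*T   [M ::= T]
T*T ⇒ v*T   [T ::= v]
v*T ⇒ v*v   [T ::= v]

E⇒M⇒M*T⇒T*T⇒v*T⇒v*v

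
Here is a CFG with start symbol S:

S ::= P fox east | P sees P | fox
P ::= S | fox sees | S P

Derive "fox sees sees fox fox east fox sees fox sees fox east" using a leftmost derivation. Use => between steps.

S => P fox east   [S ::= P fox east]
P fox east => S P fox east   [P ::= S P]
S P fox east => P sees P P fox east   [S ::= P sees P]
P sees P P fox east => fox sees sees P P fox east   [P ::= fox sees]
fox sees sees P P fox east => fox sees sees S P P fox east   [P ::= S P]
fox sees sees S P P fox east => fox sees sees P fox east P P fox east   [S ::= P fox east]
fox sees sees P fox east P P fox east => fox sees sees S fox east P P fox east   [P ::= S]
fox sees sees S fox east P P fox east => fox sees sees fox fox east P P fox east   [S ::= fox]
fox sees sees fox fox east P P fox east => fox sees sees fox fox east fox sees P fox east   [P ::= fox sees]
fox sees sees fox fox east fox sees P fox east => fox sees sees fox fox east fox sees fox sees fox east   [P ::= fox sees]

S => P fox east => S P fox east => P sees P P fox east => fox sees sees P P fox east => fox sees sees S P P fox east => fox sees sees P fox east P P fox east => fox sees sees S fox east P P fox east => fox sees sees fox fox east P P fox east => fox sees sees fox fox east fox sees P fox east => fox sees sees fox fox east fox sees fox sees fox east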